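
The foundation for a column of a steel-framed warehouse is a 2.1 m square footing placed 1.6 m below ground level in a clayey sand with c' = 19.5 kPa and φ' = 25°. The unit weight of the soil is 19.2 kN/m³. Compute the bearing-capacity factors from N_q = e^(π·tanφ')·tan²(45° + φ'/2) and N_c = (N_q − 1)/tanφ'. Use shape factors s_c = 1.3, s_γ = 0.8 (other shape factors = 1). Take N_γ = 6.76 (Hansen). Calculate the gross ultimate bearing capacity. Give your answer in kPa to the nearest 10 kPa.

tan25° = 0.4663, so N_q = e^(π×0.4663)·tan²(57.5°) = 4.327 × 2.464 = 10.66.
N_c = (10.66 − 1)/tan25° = 20.72.
Overburden at base level: q = 19.2 × 1.6 = 30.72 kPa.
Cohesion term c·N_c·s_c = 19.5 × 20.721 × 1.3 = 525.27 kPa; surcharge term q·N_q = 30.72 × 10.662 = 327.54 kPa; self-weight term 0.5·γ·B·N_γ·s_γ = 0.5 × 19.2 × 2.1 × 6.76 × 0.8 = 109.03 kPa.
q_ult = 525.27 + 327.54 + 109.03 = 961.83 kPa.

q_ult ≈ 960 kPa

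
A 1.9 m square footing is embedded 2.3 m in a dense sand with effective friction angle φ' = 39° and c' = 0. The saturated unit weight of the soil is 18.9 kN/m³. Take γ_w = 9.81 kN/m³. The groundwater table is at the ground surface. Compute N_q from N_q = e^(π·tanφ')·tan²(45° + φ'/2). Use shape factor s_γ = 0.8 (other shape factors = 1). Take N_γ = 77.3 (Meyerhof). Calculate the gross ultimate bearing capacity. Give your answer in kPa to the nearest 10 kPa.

q_ult ≈ 1700 kPa

tan39° = 0.8098, so N_q = e^(π×0.8098)·tan²(64.5°) = 12.731 × 4.395 = 55.96.
With the water table at the surface the whole profile is submerged: γ' = 18.9 − 9.81 = 9.09 kN/m³, so q = γ'·D_f = 20.907 kPa; the same γ' applies in the ½γBN_γ term.
q_ult = q·N_q + 0.5·γ·B·N_γ·s_γ
     = 20.907 × 55.957 + 0.5 × 9.09 × 1.9 × 77.3 × 0.8
     = 1169.9 + 534.02 = 1703.9 kPa.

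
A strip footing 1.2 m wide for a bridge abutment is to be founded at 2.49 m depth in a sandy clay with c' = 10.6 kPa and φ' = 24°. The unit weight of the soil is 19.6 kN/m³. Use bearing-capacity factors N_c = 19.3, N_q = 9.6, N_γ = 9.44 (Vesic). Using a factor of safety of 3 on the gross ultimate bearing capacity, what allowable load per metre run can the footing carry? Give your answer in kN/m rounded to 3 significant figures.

Overburden at base level: q = 19.6 × 2.49 = 48.804 kPa.
Cohesion term c·N_c = 10.6 × 19.3 = 204.58 kPa; surcharge term q·N_q = 48.804 × 9.6 = 468.52 kPa; self-weight term 0.5·γ·B·N_γ = 0.5 × 19.6 × 1.2 × 9.44 = 111.01 kPa.
q_ult = 204.58 + 468.52 + 111.01 = 784.11 kPa.
Gross allowable pressure q_all = 784.11 / 3 = 261.37 kPa.
Allowable wall load = q_all × B = 261.37 × 1.2 = 313.65 kN per metre run.

≈ 314 kN/m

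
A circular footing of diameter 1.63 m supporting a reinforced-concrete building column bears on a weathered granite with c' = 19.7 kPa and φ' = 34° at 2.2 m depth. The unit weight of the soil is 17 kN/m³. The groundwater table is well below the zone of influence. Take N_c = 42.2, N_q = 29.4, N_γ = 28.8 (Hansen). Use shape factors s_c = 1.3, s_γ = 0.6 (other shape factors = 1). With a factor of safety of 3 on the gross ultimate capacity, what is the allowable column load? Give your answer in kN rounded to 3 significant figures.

q = γ·D_f = 17 × 2.2 = 37.4 kPa.
c·N_c·s_c = 19.7 × 42.2 × 1.3 = 1080.7 kPa
q·N_q = 37.4 × 29.4 = 1099.6 kPa
0.5·γ·B·N_γ·s_γ = 0.5 × 17 × 1.63 × 28.8 × 0.6 = 239.41 kPa
q_ult = 1080.7 + 1099.6 + 239.41 = 2419.7 kPa.
Gross allowable pressure q_all = 2419.7 / 3 = 806.57 kPa.
Footing area = 2.0867 m², so allowable column load = 806.57 × 2.0867 = 1683.1 kN.

P_all ≈ 1680 kN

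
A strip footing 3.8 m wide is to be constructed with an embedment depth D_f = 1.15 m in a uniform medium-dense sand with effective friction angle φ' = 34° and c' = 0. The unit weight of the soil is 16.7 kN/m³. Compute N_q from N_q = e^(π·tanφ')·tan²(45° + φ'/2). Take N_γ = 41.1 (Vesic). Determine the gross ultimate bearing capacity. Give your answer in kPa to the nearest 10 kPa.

q_ult ≈ 1870 kPa

tan34° = 0.6745, so N_q = e^(π×0.6745)·tan²(62°) = 8.323 × 3.537 = 29.44.
q = γ·D_f = 16.7 × 1.15 = 19.205 kPa.
q·N_q = 19.205 × 29.44 = 565.39 kPa
0.5·γ·B·N_γ = 0.5 × 16.7 × 3.8 × 41.1 = 1304.1 kPa
q_ult = 565.39 + 1304.1 = 1869.5 kPa.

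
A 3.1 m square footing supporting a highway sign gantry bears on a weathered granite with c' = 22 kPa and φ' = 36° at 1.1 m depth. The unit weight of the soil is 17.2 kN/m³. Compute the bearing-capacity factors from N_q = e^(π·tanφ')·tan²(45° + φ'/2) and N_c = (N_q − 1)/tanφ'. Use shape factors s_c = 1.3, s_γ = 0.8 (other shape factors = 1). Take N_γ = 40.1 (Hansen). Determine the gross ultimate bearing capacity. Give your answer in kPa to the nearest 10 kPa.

q_ult ≈ 3020 kPa

tan36° = 0.7265, so N_q = e^(π×0.7265)·tan²(63°) = 9.801 × 3.852 = 37.75.
N_c = (37.75 − 1)/tan36° = 50.59.
Effective surcharge at the founding depth q = γ·D_f = 17.2 × 1.1 = 18.92 kPa.
q_ult = c·N_c·s_c + q·N_q + 0.5·γ·B·N_γ·s_γ
     = 22 × 50.585 × 1.3 + 18.92 × 37.752 + 0.5 × 17.2 × 3.1 × 40.1 × 0.8
     = 1446.7 + 714.28 + 855.25 = 3016.3 kPa.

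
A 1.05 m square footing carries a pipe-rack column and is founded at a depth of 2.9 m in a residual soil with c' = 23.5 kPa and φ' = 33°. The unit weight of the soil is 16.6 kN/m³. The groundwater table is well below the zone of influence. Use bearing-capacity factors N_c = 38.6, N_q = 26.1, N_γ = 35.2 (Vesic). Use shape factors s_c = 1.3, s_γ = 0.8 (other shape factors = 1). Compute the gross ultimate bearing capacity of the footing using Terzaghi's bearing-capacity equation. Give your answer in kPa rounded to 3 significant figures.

q_ult ≈ 2680 kPa

Overburden at base level: q = 16.6 × 2.9 = 48.14 kPa.
Cohesion term c·N_c·s_c = 23.5 × 38.6 × 1.3 = 1179.2 kPa; surcharge term q·N_q = 48.14 × 26.1 = 1256.5 kPa; self-weight term 0.5·γ·B·N_γ·s_γ = 0.5 × 16.6 × 1.05 × 35.2 × 0.8 = 245.41 kPa.
q_ult = 1179.2 + 1256.5 + 245.41 = 2681.1 kPa.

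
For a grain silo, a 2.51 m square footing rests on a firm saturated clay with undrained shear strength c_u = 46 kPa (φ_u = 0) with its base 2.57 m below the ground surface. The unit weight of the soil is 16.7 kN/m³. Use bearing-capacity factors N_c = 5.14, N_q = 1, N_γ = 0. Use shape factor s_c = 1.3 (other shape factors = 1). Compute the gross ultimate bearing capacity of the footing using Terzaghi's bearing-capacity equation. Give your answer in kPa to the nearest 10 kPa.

q = γ·D_f = 16.7 × 2.57 = 42.919 kPa.
c·N_c·s_c = 46 × 5.14 × 1.3 = 307.37 kPa
q·N_q = 42.919 × 1 = 42.919 kPa
q_ult = 307.37 + 42.919 = 350.29 kPa.

q_ult ≈ 350 kPa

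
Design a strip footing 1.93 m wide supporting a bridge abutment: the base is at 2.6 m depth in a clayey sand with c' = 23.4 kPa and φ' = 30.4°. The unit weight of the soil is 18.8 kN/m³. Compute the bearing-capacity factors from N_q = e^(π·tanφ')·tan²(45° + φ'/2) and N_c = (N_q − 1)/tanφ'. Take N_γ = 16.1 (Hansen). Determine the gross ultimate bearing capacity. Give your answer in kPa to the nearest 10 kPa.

tan30.4° = 0.5867, so N_q = e^(π×0.5867)·tan²(60.2°) = 6.316 × 3.049 = 19.26.
N_c = (19.26 − 1)/tan30.4° = 31.12.
q = γ·D_f = 18.8 × 2.6 = 48.88 kPa.
c·N_c = 23.4 × 31.12 = 728.21 kPa
q·N_q = 48.88 × 19.258 = 941.33 kPa
0.5·γ·B·N_γ = 0.5 × 18.8 × 1.93 × 16.1 = 292.09 kPa
q_ult = 728.21 + 941.33 + 292.09 = 1961.6 kPa.

q_ult ≈ 1960 kPa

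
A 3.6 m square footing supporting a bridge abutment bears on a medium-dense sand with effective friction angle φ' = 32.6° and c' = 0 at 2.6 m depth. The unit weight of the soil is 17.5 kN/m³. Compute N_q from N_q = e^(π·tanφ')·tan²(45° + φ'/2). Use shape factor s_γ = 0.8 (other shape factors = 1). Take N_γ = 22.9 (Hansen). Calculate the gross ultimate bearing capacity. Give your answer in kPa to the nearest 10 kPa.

q_ult ≈ 1710 kPa

tan32.6° = 0.6395, so N_q = e^(π×0.6395)·tan²(61.3°) = 7.457 × 3.336 = 24.88.
q = γ·D_f = 17.5 × 2.6 = 45.5 kPa.
q·N_q = 45.5 × 24.878 = 1131.9 kPa
0.5·γ·B·N_γ·s_γ = 0.5 × 17.5 × 3.6 × 22.9 × 0.8 = 577.08 kPa
q_ult = 1131.9 + 577.08 = 1709 kPa.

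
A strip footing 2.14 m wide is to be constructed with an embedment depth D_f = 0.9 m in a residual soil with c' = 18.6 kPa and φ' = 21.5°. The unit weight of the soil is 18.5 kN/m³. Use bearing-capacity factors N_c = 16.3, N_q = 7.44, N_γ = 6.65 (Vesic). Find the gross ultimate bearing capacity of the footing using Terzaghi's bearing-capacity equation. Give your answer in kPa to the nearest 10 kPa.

Overburden at base level: q = 18.5 × 0.9 = 16.65 kPa.
Cohesion term c·N_c = 18.6 × 16.3 = 303.18 kPa; surcharge term q·N_q = 16.65 × 7.44 = 123.88 kPa; self-weight term 0.5·γ·B·N_γ = 0.5 × 18.5 × 2.14 × 6.65 = 131.64 kPa.
q_ult = 303.18 + 123.88 + 131.64 = 558.69 kPa.

q_ult ≈ 560 kPa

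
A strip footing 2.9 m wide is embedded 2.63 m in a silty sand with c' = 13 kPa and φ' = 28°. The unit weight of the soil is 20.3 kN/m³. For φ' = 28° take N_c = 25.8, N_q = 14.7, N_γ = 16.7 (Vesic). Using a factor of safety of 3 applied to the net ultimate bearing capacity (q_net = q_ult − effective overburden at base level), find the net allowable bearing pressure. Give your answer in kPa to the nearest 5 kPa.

q_all(net) ≈ 520 kPa

Overburden at base level: q = 20.3 × 2.63 = 53.389 kPa.
Cohesion term c·N_c = 13 × 25.8 = 335.4 kPa; surcharge term q·N_q = 53.389 × 14.7 = 784.82 kPa; self-weight term 0.5·γ·B·N_γ = 0.5 × 20.3 × 2.9 × 16.7 = 491.56 kPa.
q_ult = 335.4 + 784.82 + 491.56 = 1611.8 kPa.
Net ultimate: q_net = 1611.8 − 53.389 = 1558.4 kPa.
q_all(net) = 1558.4 / 3 = 519.46 kPa.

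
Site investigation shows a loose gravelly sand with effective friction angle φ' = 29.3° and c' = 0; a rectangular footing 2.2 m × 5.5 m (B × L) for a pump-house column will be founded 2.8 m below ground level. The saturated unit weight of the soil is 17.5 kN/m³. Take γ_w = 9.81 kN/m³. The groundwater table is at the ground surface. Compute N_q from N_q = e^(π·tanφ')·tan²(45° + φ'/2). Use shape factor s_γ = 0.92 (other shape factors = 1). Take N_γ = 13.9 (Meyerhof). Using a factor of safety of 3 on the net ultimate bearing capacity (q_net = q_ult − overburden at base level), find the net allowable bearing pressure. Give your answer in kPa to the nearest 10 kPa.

N_q = e^(π·tan29.3°)·tan²(59.65°) = 17.
With the water table at the surface the whole profile is submerged: γ' = 17.5 − 9.81 = 7.69 kN/m³, so q = γ'·D_f = 21.532 kPa; the same γ' applies in the ½γBN_γ term.
q_ult = q·N_q + 0.5·γ·B·N_γ·s_γ
     = 21.532 × 17.004 + 0.5 × 7.69 × 2.2 × 13.9 × 0.92
     = 366.14 + 108.17 = 474.31 kPa.
q_net = 474.31 − 21.532 = 452.78 kPa.
q_all(net) = 452.78 / 3 = 150.93 kPa.

q_all(net) ≈ 150 kPa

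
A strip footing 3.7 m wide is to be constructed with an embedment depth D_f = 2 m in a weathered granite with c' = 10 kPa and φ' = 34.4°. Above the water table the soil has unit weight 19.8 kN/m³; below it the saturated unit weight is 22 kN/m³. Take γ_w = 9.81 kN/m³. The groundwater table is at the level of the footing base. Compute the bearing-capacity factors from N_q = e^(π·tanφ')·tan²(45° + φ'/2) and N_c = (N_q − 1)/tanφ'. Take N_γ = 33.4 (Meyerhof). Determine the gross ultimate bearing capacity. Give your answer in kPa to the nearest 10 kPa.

q_ult ≈ 2410 kPa

tan34.4° = 0.6847, so N_q = e^(π×0.6847)·tan²(62.2°) = 8.594 × 3.597 = 30.92.
N_c = (30.92 − 1)/tan34.4° = 43.69.
Overburden at base level: q = 19.8 × 2 = 39.6 kPa.
Below the base the soil is submerged, so the ½γBN_γ term uses γ' = 22 − 9.81 = 12.19 kN/m³.
Cohesion term c·N_c = 10 × 43.692 = 436.92 kPa; surcharge term q·N_q = 39.6 × 30.917 = 1224.3 kPa; self-weight term 0.5·γ·B·N_γ = 0.5 × 12.19 × 3.7 × 33.4 = 753.22 kPa.
q_ult = 436.92 + 1224.3 + 753.22 = 2414.4 kPa.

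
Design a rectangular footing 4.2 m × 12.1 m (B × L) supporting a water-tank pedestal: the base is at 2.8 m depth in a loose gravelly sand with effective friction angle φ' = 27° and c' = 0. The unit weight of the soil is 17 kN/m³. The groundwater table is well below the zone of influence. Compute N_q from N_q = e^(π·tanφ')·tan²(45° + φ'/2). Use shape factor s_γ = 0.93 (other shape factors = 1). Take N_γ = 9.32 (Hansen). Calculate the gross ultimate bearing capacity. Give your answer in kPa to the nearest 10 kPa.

q_ult ≈ 940 kPa

tan27° = 0.5095, so N_q = e^(π×0.5095)·tan²(58.5°) = 4.957 × 2.663 = 13.2.
q = γ·D_f = 17 × 2.8 = 47.6 kPa.
q·N_q = 47.6 × 13.199 = 628.28 kPa
0.5·γ·B·N_γ·s_γ = 0.5 × 17 × 4.2 × 9.32 × 0.93 = 309.43 kPa
q_ult = 628.28 + 309.43 = 937.71 kPa.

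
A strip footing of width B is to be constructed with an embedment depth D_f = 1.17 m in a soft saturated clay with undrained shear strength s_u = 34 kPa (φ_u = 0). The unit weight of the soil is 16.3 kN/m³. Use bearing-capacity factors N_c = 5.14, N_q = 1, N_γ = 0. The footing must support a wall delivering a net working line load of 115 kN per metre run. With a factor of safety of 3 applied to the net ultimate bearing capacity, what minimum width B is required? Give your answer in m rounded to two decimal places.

Effective surcharge at the founding depth q = γ·D_f = 16.3 × 1.17 = 19.071 kPa.
q_ult = c·N_c + q·N_q
     = 34 × 5.14 + 19.071 × 1
     = 174.76 + 19.071 = 193.83 kPa.
For φ = 0 the ½γBN_γ term vanishes, so q_ult is independent of B. q_net = 193.83 − 19.071 = 174.76 kPa; q_all(net) = 174.76/3 = 58.253 kPa.
Required width B = w / q_all(net) = 115 / 58.253 = 1.974 m.

B = 1.97 m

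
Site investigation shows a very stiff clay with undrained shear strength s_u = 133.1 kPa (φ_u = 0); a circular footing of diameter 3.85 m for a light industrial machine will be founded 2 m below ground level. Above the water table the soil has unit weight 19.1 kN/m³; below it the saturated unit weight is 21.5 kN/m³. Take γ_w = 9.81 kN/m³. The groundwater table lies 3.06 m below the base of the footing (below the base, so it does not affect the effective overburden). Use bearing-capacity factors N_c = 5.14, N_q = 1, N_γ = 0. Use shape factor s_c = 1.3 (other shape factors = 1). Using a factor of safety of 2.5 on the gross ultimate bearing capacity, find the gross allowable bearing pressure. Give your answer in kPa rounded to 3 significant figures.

q_all ≈ 371 kPa

Overburden at base level: q = 19.1 × 2 = 38.2 kPa.
Cohesion term c·N_c·s_c = 133.1 × 5.14 × 1.3 = 889.37 kPa; surcharge term q·N_q = 38.2 × 1 = 38.2 kPa.
q_ult = 889.37 + 38.2 = 927.57 kPa.
q_all = 927.57 / 2.5 = 371.03 kPa.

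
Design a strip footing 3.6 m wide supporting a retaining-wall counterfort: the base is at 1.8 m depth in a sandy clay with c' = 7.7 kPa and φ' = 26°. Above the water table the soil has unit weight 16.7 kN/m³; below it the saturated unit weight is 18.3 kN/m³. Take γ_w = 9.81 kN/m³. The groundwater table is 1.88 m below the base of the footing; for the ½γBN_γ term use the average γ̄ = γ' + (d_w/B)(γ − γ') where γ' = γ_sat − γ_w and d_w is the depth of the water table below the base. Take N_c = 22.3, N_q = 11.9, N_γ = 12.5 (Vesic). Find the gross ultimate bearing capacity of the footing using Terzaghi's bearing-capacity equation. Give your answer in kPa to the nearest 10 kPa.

Effective surcharge at the founding depth q = γ·D_f = 16.7 × 1.8 = 30.06 kPa.
With d_w = 1.88 m < B, γ̄ = 8.49 + (1.88/3.6) × (16.7 − 8.49) = 12.777 kN/m³.
q_ult = c·N_c + q·N_q + 0.5·γ·B·N_γ
     = 7.7 × 22.3 + 30.06 × 11.9 + 0.5 × 12.777 × 3.6 × 12.5
     = 171.71 + 357.71 + 287.49 = 816.92 kPa.

q_ult ≈ 820 kPa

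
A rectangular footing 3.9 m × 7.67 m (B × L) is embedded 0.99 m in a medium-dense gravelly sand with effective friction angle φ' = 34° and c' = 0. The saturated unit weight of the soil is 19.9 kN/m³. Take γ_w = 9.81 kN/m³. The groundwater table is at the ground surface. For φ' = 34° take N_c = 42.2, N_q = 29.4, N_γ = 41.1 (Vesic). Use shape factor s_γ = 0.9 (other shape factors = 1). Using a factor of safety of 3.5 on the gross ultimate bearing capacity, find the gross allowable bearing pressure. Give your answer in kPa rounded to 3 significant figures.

With the water table at the surface the whole profile is submerged: γ' = 19.9 − 9.81 = 10.09 kN/m³, so q = γ'·D_f = 9.9891 kPa; the same γ' applies in the ½γBN_γ term.
q_ult = q·N_q + 0.5·γ·B·N_γ·s_γ
     = 9.9891 × 29.4 + 0.5 × 10.09 × 3.9 × 41.1 × 0.9
     = 293.68 + 727.8 = 1021.5 kPa.
q_all = 1021.5 / 3.5 = 291.85 kPa.

q_all ≈ 292 kPa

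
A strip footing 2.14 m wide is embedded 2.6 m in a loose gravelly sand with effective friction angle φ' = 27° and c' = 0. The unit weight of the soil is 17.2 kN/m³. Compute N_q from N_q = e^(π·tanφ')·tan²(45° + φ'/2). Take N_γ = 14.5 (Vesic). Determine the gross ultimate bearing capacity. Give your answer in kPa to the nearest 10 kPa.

q_ult ≈ 860 kPa

tan27° = 0.5095, so N_q = e^(π×0.5095)·tan²(58.5°) = 4.957 × 2.663 = 13.2.
Overburden at base level: q = 17.2 × 2.6 = 44.72 kPa.
Surcharge term q·N_q = 44.72 × 13.199 = 590.27 kPa; self-weight term 0.5·γ·B·N_γ = 0.5 × 17.2 × 2.14 × 14.5 = 266.86 kPa.
q_ult = 590.27 + 266.86 = 857.12 kPa.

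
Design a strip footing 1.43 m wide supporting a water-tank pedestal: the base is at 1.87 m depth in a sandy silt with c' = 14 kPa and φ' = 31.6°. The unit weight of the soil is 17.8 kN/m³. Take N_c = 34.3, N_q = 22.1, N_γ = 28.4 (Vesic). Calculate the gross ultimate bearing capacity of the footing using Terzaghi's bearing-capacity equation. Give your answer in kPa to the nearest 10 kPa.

q_ult ≈ 1580 kPa

q = γ·D_f = 17.8 × 1.87 = 33.286 kPa.
c·N_c = 14 × 34.3 = 480.2 kPa
q·N_q = 33.286 × 22.1 = 735.62 kPa
0.5·γ·B·N_γ = 0.5 × 17.8 × 1.43 × 28.4 = 361.45 kPa
q_ult = 480.2 + 735.62 + 361.45 = 1577.3 kPa.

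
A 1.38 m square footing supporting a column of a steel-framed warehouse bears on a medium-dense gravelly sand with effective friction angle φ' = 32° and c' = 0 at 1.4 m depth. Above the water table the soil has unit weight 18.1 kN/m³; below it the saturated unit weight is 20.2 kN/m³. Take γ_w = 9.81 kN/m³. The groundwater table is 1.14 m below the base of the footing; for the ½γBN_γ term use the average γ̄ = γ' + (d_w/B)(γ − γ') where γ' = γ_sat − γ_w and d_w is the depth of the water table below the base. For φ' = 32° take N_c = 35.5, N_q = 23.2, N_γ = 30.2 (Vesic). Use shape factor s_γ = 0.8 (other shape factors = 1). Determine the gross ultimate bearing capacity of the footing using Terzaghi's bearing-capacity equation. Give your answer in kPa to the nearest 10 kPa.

q = γ·D_f = 18.1 × 1.4 = 25.34 kPa.
γ' = 10.39 kN/m³; averaging over the depth B below the base, γ̄ = γ' + (d_w/B)(γ − γ') = 16.759 kN/m³.
q·N_q = 25.34 × 23.2 = 587.89 kPa
0.5·γ·B·N_γ·s_γ = 0.5 × 16.759 × 1.38 × 30.2 × 0.8 = 279.38 kPa
q_ult = 587.89 + 279.38 = 867.27 kPa.

q_ult ≈ 870 kPa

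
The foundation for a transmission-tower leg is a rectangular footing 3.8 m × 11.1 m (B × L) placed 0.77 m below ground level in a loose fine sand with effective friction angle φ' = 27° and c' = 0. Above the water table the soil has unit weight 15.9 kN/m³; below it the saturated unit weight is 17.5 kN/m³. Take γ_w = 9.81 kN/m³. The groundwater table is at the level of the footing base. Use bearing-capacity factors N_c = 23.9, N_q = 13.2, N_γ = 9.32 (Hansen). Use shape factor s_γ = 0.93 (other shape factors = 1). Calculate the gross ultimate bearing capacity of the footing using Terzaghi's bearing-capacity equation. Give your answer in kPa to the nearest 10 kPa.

q_ult ≈ 290 kPa

q = γ·D_f = 15.9 × 0.77 = 12.243 kPa.
For the ½γBN_γ term take γ' = 17.5 − 9.81 = 7.69 kN/m³ (soil below base is submerged).
q·N_q = 12.243 × 13.2 = 161.61 kPa
0.5·γ·B·N_γ·s_γ = 0.5 × 7.69 × 3.8 × 9.32 × 0.93 = 126.64 kPa
q_ult = 161.61 + 126.64 = 288.25 kPa.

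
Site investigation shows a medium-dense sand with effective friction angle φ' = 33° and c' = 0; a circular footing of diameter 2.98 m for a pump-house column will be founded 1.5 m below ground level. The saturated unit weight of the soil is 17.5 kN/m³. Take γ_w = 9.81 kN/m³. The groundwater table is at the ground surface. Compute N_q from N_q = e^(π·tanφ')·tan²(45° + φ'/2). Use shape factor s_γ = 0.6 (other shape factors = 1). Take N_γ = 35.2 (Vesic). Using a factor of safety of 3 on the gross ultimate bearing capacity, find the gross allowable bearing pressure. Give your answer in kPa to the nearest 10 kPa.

q_all ≈ 180 kPa

N_q = e^(π·tan33°)·tan²(61.5°) = 26.09.
γ' = 17.5 − 9.81 = 7.69 kN/m³ (submerged throughout). q = 7.69 × 1.5 = 11.535 kPa; the same γ' applies in the ½γBN_γ term.
q·N_q = 11.535 × 26.092 = 300.97 kPa
0.5·γ·B·N_γ·s_γ = 0.5 × 7.69 × 2.98 × 35.2 × 0.6 = 242 kPa
q_ult = 300.97 + 242 = 542.97 kPa.
q_all = 542.97 / 3 = 180.99 kPa.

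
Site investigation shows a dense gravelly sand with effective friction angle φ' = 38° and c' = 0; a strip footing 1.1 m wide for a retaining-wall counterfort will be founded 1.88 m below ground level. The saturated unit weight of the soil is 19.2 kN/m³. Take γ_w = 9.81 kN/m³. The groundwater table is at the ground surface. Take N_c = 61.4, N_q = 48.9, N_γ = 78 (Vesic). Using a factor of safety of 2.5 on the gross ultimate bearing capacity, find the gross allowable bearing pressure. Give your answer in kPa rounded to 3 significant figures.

Water table at ground surface, so effective unit weight γ' = 19.2 − 9.81 = 9.39 kN/m³ is used throughout; overburden q = 9.39 × 1.88 = 17.653 kPa; the same γ' applies in the ½γBN_γ term.
Surcharge term q·N_q = 17.653 × 48.9 = 863.24 kPa; self-weight term 0.5·γ·B·N_γ = 0.5 × 9.39 × 1.1 × 78 = 402.83 kPa.
q_ult = 863.24 + 402.83 = 1266.1 kPa.
q_all = 1266.1 / 2.5 = 506.43 kPa.

q_all ≈ 506 kPa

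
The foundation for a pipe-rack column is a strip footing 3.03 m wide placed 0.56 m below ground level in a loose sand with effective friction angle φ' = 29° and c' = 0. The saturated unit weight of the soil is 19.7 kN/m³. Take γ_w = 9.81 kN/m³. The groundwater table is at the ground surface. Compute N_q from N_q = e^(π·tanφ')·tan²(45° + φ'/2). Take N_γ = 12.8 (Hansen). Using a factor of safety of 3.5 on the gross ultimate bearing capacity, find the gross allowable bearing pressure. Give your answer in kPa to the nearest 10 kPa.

q_all ≈ 80 kPa

N_q = e^(π·tan29°)·tan²(59.5°) = 16.44.
Water table at ground surface, so effective unit weight γ' = 19.7 − 9.81 = 9.89 kN/m³ is used throughout; overburden q = 9.89 × 0.56 = 5.5384 kPa; the same γ' applies in the ½γBN_γ term.
Surcharge term q·N_q = 5.5384 × 16.443 = 91.07 kPa; self-weight term 0.5·γ·B·N_γ = 0.5 × 9.89 × 3.03 × 12.8 = 191.79 kPa.
q_ult = 91.07 + 191.79 = 282.86 kPa.
q_all = 282.86 / 3.5 = 80.816 kPa.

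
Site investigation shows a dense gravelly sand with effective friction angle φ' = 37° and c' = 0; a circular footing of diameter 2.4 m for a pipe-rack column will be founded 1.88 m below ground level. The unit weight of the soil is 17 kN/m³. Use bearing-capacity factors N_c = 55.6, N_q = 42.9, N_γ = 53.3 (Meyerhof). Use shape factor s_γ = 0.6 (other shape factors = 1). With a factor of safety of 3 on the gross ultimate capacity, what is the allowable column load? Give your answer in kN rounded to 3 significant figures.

P_all ≈ 3050 kN

q = γ·D_f = 17 × 1.88 = 31.96 kPa.
q·N_q = 31.96 × 42.9 = 1371.1 kPa
0.5·γ·B·N_γ·s_γ = 0.5 × 17 × 2.4 × 53.3 × 0.6 = 652.39 kPa
q_ult = 1371.1 + 652.39 = 2023.5 kPa.
Gross allowable pressure q_all = 2023.5 / 3 = 674.49 kPa.
Footing area = 4.5239 m², so allowable column load = 674.49 × 4.5239 = 3051.3 kN.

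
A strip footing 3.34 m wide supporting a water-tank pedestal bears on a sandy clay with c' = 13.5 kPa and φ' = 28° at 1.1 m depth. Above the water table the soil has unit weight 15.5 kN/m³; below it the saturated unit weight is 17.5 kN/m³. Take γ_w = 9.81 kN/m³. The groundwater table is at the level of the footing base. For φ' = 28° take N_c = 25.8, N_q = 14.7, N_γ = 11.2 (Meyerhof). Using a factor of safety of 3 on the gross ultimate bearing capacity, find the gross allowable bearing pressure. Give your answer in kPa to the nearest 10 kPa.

q_all ≈ 250 kPa

Effective surcharge at the founding depth q = γ·D_f = 15.5 × 1.1 = 17.05 kPa.
The water table coincides with the base, so in the self-weight term γ → γ' = 7.69 kN/m³.
q_ult = c·N_c + q·N_q + 0.5·γ·B·N_γ
     = 13.5 × 25.8 + 17.05 × 14.7 + 0.5 × 7.69 × 3.34 × 11.2
     = 348.3 + 250.63 + 143.83 = 742.77 kPa.
q_all = 742.77 / 3 = 247.59 kPa.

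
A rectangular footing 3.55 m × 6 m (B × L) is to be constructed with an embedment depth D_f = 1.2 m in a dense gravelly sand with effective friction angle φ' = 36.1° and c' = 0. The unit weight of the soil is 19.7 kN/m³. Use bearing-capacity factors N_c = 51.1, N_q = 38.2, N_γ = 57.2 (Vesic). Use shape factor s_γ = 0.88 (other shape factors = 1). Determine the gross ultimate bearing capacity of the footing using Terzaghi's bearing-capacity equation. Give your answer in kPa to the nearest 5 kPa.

q = γ·D_f = 19.7 × 1.2 = 23.64 kPa.
q·N_q = 23.64 × 38.2 = 903.05 kPa
0.5·γ·B·N_γ·s_γ = 0.5 × 19.7 × 3.55 × 57.2 × 0.88 = 1760.1 kPa
q_ult = 903.05 + 1760.1 = 2663.2 kPa.

q_ult ≈ 2665 kPa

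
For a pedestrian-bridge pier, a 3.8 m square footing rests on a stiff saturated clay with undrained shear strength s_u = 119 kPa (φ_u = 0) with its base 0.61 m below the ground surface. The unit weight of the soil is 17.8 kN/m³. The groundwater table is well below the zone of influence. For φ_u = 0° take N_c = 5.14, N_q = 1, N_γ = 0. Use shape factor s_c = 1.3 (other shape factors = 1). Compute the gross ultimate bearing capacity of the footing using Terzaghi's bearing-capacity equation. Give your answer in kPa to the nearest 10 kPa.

q_ult ≈ 810 kPa

Overburden at base level: q = 17.8 × 0.61 = 10.858 kPa.
Cohesion term c·N_c·s_c = 119 × 5.14 × 1.3 = 795.16 kPa; surcharge term q·N_q = 10.858 × 1 = 10.858 kPa.
q_ult = 795.16 + 10.858 = 806.02 kPa.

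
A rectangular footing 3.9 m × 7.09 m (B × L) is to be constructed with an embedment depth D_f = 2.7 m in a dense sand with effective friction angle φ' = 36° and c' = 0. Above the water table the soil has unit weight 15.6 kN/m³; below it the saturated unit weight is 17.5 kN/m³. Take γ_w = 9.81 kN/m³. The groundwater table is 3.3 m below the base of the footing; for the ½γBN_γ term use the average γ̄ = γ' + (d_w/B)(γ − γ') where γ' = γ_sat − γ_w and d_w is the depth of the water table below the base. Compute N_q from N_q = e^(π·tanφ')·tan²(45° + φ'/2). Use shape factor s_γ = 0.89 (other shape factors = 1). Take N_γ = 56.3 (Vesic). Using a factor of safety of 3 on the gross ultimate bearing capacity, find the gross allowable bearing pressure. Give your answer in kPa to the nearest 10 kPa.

N_q = e^(π·tan36°)·tan²(63°) = 37.75.
Effective surcharge at the founding depth q = γ·D_f = 15.6 × 2.7 = 42.12 kPa.
With d_w = 3.3 m < B, γ̄ = 7.69 + (3.3/3.9) × (15.6 − 7.69) = 14.383 kN/m³.
q_ult = q·N_q + 0.5·γ·B·N_γ·s_γ
     = 42.12 × 37.752 + 0.5 × 14.383 × 3.9 × 56.3 × 0.89
     = 1590.1 + 1405.4 = 2995.5 kPa.
q_all = 2995.5 / 3 = 998.5 kPa.

q_all ≈ 1000 kPa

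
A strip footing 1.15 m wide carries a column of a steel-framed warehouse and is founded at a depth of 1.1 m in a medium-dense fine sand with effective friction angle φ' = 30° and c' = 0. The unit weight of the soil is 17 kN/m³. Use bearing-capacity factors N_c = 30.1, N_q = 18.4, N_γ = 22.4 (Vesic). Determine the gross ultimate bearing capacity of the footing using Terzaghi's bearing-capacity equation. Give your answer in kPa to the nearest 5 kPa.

q = γ·D_f = 17 × 1.1 = 18.7 kPa.
q·N_q = 18.7 × 18.4 = 344.08 kPa
0.5·γ·B·N_γ = 0.5 × 17 × 1.15 × 22.4 = 218.96 kPa
q_ult = 344.08 + 218.96 = 563.04 kPa.

q_ult ≈ 565 kPa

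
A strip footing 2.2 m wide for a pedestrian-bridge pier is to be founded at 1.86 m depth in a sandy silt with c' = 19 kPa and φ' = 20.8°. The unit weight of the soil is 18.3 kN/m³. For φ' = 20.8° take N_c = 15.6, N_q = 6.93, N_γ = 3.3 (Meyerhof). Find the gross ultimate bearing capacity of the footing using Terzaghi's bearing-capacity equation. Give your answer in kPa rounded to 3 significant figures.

Overburden at base level: q = 18.3 × 1.86 = 34.038 kPa.
Cohesion term c·N_c = 19 × 15.6 = 296.4 kPa; surcharge term q·N_q = 34.038 × 6.93 = 235.88 kPa; self-weight term 0.5·γ·B·N_γ = 0.5 × 18.3 × 2.2 × 3.3 = 66.429 kPa.
q_ult = 296.4 + 235.88 + 66.429 = 598.71 kPa.

q_ult ≈ 599 kPa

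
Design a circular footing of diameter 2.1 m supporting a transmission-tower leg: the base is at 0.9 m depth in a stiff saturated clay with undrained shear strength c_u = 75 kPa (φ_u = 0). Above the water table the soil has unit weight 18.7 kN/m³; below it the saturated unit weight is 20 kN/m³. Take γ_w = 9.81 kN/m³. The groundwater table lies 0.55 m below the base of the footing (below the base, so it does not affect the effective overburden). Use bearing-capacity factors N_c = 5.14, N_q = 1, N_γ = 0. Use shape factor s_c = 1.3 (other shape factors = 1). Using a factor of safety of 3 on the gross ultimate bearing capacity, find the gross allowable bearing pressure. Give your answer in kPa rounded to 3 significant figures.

q_all ≈ 173 kPa

Overburden at base level: q = 18.7 × 0.9 = 16.83 kPa.
Cohesion term c·N_c·s_c = 75 × 5.14 × 1.3 = 501.15 kPa; surcharge term q·N_q = 16.83 × 1 = 16.83 kPa.
q_ult = 501.15 + 16.83 = 517.98 kPa.
q_all = 517.98 / 3 = 172.66 kPa.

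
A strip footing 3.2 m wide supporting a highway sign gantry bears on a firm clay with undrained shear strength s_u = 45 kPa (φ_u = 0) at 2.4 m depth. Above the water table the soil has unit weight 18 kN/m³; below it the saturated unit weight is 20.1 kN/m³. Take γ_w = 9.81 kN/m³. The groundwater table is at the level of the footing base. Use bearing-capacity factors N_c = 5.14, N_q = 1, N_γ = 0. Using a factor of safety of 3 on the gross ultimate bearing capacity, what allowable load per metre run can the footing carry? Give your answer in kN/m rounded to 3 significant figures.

q = γ·D_f = 18 × 2.4 = 43.2 kPa.
c·N_c = 45 × 5.14 = 231.3 kPa
q·N_q = 43.2 × 1 = 43.2 kPa
q_ult = 231.3 + 43.2 = 274.5 kPa.
Gross allowable pressure q_all = 274.5 / 3 = 91.5 kPa.
Allowable wall load = q_all × B = 91.5 × 3.2 = 292.8 kN per metre run.

≈ 293 kN/m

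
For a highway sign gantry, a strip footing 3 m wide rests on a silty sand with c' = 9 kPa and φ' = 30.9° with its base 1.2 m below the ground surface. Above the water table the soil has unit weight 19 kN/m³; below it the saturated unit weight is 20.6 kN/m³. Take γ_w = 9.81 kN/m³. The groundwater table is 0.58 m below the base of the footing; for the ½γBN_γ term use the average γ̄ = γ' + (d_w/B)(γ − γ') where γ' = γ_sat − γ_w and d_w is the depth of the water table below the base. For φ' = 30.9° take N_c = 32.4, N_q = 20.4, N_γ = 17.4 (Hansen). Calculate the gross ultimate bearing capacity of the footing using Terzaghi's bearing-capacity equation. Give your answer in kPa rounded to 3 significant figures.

Overburden at base level: q = 19 × 1.2 = 22.8 kPa.
The water table is 0.58 m below the base (< B = 3 m), so the ½γBN_γ term uses γ̄ = γ' + (d_w/B)(γ − γ') = 10.79 + (0.58/3)(19 − 10.79) = 12.377 kN/m³.
Cohesion term c·N_c = 9 × 32.4 = 291.6 kPa; surcharge term q·N_q = 22.8 × 20.4 = 465.12 kPa; self-weight term 0.5·γ·B·N_γ = 0.5 × 12.377 × 3 × 17.4 = 323.05 kPa.
q_ult = 291.6 + 465.12 + 323.05 = 1079.8 kPa.

q_ult ≈ 1080 kPa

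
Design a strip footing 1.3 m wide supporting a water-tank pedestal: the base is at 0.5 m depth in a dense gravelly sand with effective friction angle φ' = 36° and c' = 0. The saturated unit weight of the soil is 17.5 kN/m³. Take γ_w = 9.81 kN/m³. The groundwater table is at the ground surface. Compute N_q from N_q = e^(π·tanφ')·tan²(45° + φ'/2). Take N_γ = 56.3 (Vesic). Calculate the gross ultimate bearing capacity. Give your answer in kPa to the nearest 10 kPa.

q_ult ≈ 430 kPa

tan36° = 0.7265, so N_q = e^(π×0.7265)·tan²(63°) = 9.801 × 3.852 = 37.75.
γ' = 17.5 − 9.81 = 7.69 kN/m³ (submerged throughout). q = 7.69 × 0.5 = 3.845 kPa; the same γ' applies in the ½γBN_γ term.
q·N_q = 3.845 × 37.752 = 145.16 kPa
0.5·γ·B·N_γ = 0.5 × 7.69 × 1.3 × 56.3 = 281.42 kPa
q_ult = 145.16 + 281.42 = 426.57 kPa.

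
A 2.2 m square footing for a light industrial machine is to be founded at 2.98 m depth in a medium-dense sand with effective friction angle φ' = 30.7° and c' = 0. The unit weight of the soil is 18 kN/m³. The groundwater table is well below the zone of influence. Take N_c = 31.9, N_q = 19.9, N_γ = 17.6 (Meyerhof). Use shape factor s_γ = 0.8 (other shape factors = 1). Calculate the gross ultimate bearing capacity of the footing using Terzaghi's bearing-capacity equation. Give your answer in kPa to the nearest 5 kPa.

q_ult ≈ 1345 kPa

Overburden at base level: q = 18 × 2.98 = 53.64 kPa.
Surcharge term q·N_q = 53.64 × 19.9 = 1067.4 kPa; self-weight term 0.5·γ·B·N_γ·s_γ = 0.5 × 18 × 2.2 × 17.6 × 0.8 = 278.78 kPa.
q_ult = 1067.4 + 278.78 = 1346.2 kPa.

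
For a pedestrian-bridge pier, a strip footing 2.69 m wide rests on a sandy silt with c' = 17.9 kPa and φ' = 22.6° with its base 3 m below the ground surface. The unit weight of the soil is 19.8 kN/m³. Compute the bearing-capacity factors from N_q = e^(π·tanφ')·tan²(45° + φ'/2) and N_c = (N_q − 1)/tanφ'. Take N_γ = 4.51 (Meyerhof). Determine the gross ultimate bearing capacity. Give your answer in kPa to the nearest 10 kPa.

tan22.6° = 0.4163, so N_q = e^(π×0.4163)·tan²(56.3°) = 3.698 × 2.248 = 8.31.
N_c = (8.31 − 1)/tan22.6° = 17.57.
Effective surcharge at the founding depth q = γ·D_f = 19.8 × 3 = 59.4 kPa.
q_ult = c·N_c + q·N_q + 0.5·γ·B·N_γ
     = 17.9 × 17.57 + 59.4 × 8.3136 + 0.5 × 19.8 × 2.69 × 4.51
     = 314.5 + 493.83 + 120.11 = 928.44 kPa.

q_ult ≈ 930 kPa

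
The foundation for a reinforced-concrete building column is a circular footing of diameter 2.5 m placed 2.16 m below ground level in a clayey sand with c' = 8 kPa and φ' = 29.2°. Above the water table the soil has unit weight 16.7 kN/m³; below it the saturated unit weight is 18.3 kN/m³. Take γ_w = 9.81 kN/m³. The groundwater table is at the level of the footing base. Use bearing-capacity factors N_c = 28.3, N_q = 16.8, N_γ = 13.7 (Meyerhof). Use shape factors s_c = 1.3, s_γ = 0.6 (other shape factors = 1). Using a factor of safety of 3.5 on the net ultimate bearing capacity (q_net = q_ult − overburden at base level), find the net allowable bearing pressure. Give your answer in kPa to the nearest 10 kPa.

q_all(net) ≈ 270 kPa

Overburden at base level: q = 16.7 × 2.16 = 36.072 kPa.
Below the base the soil is submerged, so the ½γBN_γ term uses γ' = 18.3 − 9.81 = 8.49 kN/m³.
Cohesion term c·N_c·s_c = 8 × 28.3 × 1.3 = 294.32 kPa; surcharge term q·N_q = 36.072 × 16.8 = 606.01 kPa; self-weight term 0.5·γ·B·N_γ·s_γ = 0.5 × 8.49 × 2.5 × 13.7 × 0.6 = 87.235 kPa.
q_ult = 294.32 + 606.01 + 87.235 = 987.56 kPa.
q_net = 987.56 − 36.072 = 951.49 kPa.
q_all(net) = 951.49 / 3.5 = 271.85 kPa.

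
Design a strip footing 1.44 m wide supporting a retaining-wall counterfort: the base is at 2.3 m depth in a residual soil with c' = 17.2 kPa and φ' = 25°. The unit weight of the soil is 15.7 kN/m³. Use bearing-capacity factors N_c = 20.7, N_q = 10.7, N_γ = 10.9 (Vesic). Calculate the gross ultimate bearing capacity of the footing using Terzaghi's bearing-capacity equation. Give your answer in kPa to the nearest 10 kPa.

q = γ·D_f = 15.7 × 2.3 = 36.11 kPa.
c·N_c = 17.2 × 20.7 = 356.04 kPa
q·N_q = 36.11 × 10.7 = 386.38 kPa
0.5·γ·B·N_γ = 0.5 × 15.7 × 1.44 × 10.9 = 123.21 kPa
q_ult = 356.04 + 386.38 + 123.21 = 865.63 kPa.

q_ult ≈ 870 kPa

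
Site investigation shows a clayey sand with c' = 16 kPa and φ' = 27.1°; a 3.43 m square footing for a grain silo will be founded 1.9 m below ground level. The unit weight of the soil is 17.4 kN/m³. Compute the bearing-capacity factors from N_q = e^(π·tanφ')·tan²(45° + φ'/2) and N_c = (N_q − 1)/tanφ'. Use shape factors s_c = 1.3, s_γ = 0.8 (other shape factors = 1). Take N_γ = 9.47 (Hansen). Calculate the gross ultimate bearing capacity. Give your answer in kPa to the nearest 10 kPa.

q_ult ≈ 1170 kPa

tan27.1° = 0.5117, so N_q = e^(π×0.5117)·tan²(58.55°) = 4.991 × 2.673 = 13.34.
N_c = (13.34 − 1)/tan27.1° = 24.12.
Overburden at base level: q = 17.4 × 1.9 = 33.06 kPa.
Cohesion term c·N_c·s_c = 16 × 24.12 × 1.3 = 501.7 kPa; surcharge term q·N_q = 33.06 × 13.343 = 441.12 kPa; self-weight term 0.5·γ·B·N_γ·s_γ = 0.5 × 17.4 × 3.43 × 9.47 × 0.8 = 226.08 kPa.
q_ult = 501.7 + 441.12 + 226.08 = 1168.9 kPa.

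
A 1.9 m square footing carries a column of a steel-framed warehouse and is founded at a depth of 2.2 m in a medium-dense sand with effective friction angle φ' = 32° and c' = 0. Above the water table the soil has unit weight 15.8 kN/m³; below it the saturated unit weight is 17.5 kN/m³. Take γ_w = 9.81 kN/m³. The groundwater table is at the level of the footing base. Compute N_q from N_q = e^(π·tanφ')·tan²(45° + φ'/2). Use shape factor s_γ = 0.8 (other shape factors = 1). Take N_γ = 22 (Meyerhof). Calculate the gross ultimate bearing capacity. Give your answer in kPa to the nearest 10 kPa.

q_ult ≈ 930 kPa

tan32° = 0.6249, so N_q = e^(π×0.6249)·tan²(61°) = 7.121 × 3.255 = 23.18.
Effective surcharge at the founding depth q = γ·D_f = 15.8 × 2.2 = 34.76 kPa.
The water table coincides with the base, so in the self-weight term γ → γ' = 7.69 kN/m³.
q_ult = q·N_q + 0.5·γ·B·N_γ·s_γ
     = 34.76 × 23.177 + 0.5 × 7.69 × 1.9 × 22 × 0.8
     = 805.62 + 128.58 = 934.2 kPa.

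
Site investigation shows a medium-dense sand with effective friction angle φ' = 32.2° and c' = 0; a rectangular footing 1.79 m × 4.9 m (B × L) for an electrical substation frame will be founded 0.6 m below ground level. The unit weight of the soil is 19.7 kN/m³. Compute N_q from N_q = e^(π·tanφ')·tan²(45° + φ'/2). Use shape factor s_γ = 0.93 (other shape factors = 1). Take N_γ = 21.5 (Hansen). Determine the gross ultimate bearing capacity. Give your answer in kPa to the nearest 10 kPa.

q_ult ≈ 630 kPa

tan32.2° = 0.6297, so N_q = e^(π×0.6297)·tan²(61.1°) = 7.231 × 3.282 = 23.73.
Overburden at base level: q = 19.7 × 0.6 = 11.82 kPa.
Surcharge term q·N_q = 11.82 × 23.728 = 280.47 kPa; self-weight term 0.5·γ·B·N_γ·s_γ = 0.5 × 19.7 × 1.79 × 21.5 × 0.93 = 352.54 kPa.
q_ult = 280.47 + 352.54 = 633.01 kPa.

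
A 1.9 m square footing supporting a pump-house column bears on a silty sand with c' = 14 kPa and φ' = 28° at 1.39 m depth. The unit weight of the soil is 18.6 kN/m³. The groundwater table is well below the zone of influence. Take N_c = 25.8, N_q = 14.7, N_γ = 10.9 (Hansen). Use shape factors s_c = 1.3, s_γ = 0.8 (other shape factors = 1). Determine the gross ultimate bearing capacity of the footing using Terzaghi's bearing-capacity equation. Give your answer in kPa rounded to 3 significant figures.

q_ult ≈ 1000 kPa

Effective surcharge at the founding depth q = γ·D_f = 18.6 × 1.39 = 25.854 kPa.
q_ult = c·N_c·s_c + q·N_q + 0.5·γ·B·N_γ·s_γ
     = 14 × 25.8 × 1.3 + 25.854 × 14.7 + 0.5 × 18.6 × 1.9 × 10.9 × 0.8
     = 469.56 + 380.05 + 154.08 = 1003.7 kPa.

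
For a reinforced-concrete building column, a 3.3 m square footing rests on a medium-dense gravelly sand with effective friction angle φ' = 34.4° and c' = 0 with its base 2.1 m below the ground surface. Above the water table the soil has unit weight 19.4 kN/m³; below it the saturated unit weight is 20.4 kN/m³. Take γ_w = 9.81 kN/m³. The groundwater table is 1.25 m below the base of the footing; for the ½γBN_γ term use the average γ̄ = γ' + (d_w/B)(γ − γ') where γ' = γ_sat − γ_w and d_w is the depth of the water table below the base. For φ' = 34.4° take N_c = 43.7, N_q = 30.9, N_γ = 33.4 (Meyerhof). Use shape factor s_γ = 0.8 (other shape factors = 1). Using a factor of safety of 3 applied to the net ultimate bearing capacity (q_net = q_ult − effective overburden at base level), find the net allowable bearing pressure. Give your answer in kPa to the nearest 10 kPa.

q_all(net) ≈ 610 kPa

Overburden at base level: q = 19.4 × 2.1 = 40.74 kPa.
The water table is 1.25 m below the base (< B = 3.3 m), so the ½γBN_γ term uses γ̄ = γ' + (d_w/B)(γ − γ') = 10.59 + (1.25/3.3)(19.4 − 10.59) = 13.927 kN/m³.
Surcharge term q·N_q = 40.74 × 30.9 = 1258.9 kPa; self-weight term 0.5·γ·B·N_γ·s_γ = 0.5 × 13.927 × 3.3 × 33.4 × 0.8 = 614.02 kPa.
q_ult = 1258.9 + 614.02 = 1872.9 kPa.
Net ultimate: q_net = 1872.9 − 40.74 = 1832.1 kPa.
q_all(net) = 1832.1 / 3 = 610.71 kPa.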